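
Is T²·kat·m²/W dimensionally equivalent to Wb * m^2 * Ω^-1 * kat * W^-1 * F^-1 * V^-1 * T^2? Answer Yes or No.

Yes

Left side:
  W = kg·m²·s⁻³.
  So W⁻¹ = kg⁻¹·m⁻²·s³.
  T = kg·s⁻²·A⁻¹.
  So T² = kg²·s⁻⁴·A⁻².
  kat = s⁻¹·mol.
  Combining: W⁻¹·T²·kat·m² = (kg⁻¹·m⁻²·s³) · (kg²·s⁻⁴·A⁻²) · (s⁻¹·mol) · m² = kg·s⁻²·A⁻²·mol.
Right side:
  Wb = V·s (flux: a volt is a weber per second),
      = kg·m²·s⁻²·A⁻¹.
  Ω = V/A (resistance = voltage per current),
      = kg·m²·s⁻³·A⁻².
  So Ω⁻¹ = kg⁻¹·m⁻²·s³·A².
  kat = mol/s = s⁻¹·mol (catalytic activity).
  W = J/s (power = energy per time),
      = kg·m²·s⁻³.
  So W⁻¹ = kg⁻¹·m⁻²·s³.
  F = C/V (capacitance = charge per voltage),
      = A·s/(kg·m²·s⁻³·A⁻¹) (substituting C and V),
      = kg⁻¹·m⁻²·s⁴·A².
  So F⁻¹ = kg·m²·s⁻⁴·A⁻².
  V = W/A (potential = power per current),
      = kg·m²·s⁻³·A⁻¹.
  So V⁻¹ = kg⁻¹·m⁻²·s³·A.
  T = Wb/m² (flux density = flux per area),
      = kg·s⁻²·A⁻¹.
  So T² = kg²·s⁻⁴·A⁻².
  Combining: Wb·m²·Ω⁻¹·kat·W⁻¹·F⁻¹·V⁻¹·T² = (kg·m²·s⁻²·A⁻¹) · m² · (kg⁻¹·m⁻²·s³·A²) · (s⁻¹·mol) · (kg⁻¹·m⁻²·s³) · (kg·m²·s⁻⁴·A⁻²) · (kg⁻¹·m⁻²·s³·A) · (kg²·s⁻⁴·A⁻²) = kg·s⁻²·A⁻²·mol.
Both reduce to kg·s⁻²·A⁻²·mol.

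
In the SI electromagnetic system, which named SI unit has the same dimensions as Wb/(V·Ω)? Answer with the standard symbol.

F

Wb = V·s (flux: a volt is a weber per second),
    = kg·m²·s⁻²·A⁻¹.
V = W/A (potential = power per current),
    = kg·m²·s⁻³·A⁻¹.
So V⁻¹ = kg⁻¹·m⁻²·s³·A.
Ω = V/A (resistance = voltage per current),
    = kg·m²·s⁻³·A⁻².
So Ω⁻¹ = kg⁻¹·m⁻²·s³·A².
Combining: Wb·V⁻¹·Ω⁻¹ = (kg·m²·s⁻²·A⁻¹) · (kg⁻¹·m⁻²·s³·A) · (kg⁻¹·m⁻²·s³·A²) = kg⁻¹·m⁻²·s⁴·A².
kg⁻¹·m⁻²·s⁴·A² is the base-SI form of the farad.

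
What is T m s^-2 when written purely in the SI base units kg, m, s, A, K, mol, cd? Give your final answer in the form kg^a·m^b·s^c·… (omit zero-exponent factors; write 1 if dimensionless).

T = Wb/m² (flux density = flux per area),
    = kg·s⁻²·A⁻¹.
Combining: T·m·s⁻² = (kg·s⁻²·A⁻¹) · m · s⁻² = kg·m·s⁻⁴·A⁻¹.

kg·m·s⁻⁴·A⁻¹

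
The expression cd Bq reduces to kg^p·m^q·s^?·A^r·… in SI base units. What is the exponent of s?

-1

Bq = s⁻¹.
Combining: cd·Bq = cd · s⁻¹ = s⁻¹·cd.
The exponent of s is -1.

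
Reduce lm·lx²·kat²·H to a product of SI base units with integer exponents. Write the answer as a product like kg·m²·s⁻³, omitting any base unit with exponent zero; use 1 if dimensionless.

kg·m⁻²·s⁻⁴·A⁻²·mol²·cd³

lm = cd.
lx = m⁻²·cd.
So lx² = m⁻⁴·cd².
kat = s⁻¹·mol.
So kat² = s⁻²·mol².
H = kg·m²·s⁻²·A⁻².
Combining: lm·lx²·kat²·H = cd · (m⁻⁴·cd²) · (s⁻²·mol²) · (kg·m²·s⁻²·A⁻²) = kg·m⁻²·s⁻⁴·A⁻²·mol²·cd³.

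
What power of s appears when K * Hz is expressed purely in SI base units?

Hz = s⁻¹.
Combining: K·Hz = K · s⁻¹ = s⁻¹·K.
The exponent of s is -1.

-1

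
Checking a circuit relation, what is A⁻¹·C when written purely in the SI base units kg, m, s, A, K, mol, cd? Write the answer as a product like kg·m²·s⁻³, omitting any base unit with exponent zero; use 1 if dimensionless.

s

C = s·A.
Combining: A⁻¹·C = A⁻¹ · (s·A) = s.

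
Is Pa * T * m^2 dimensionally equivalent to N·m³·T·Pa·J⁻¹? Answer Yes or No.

Left side:
  Pa = kg·m⁻¹·s⁻².
  T = kg·s⁻²·A⁻¹.
  Combining: Pa·T·m² = (kg·m⁻¹·s⁻²) · (kg·s⁻²·A⁻¹) · m² = kg²·m·s⁻⁴·A⁻¹.
Right side:
  N = kg·m·s⁻².
  T = kg·s⁻²·A⁻¹.
  Pa = kg·m⁻¹·s⁻².
  J = kg·m²·s⁻².
  So J⁻¹ = kg⁻¹·m⁻²·s².
  Combining: N·m³·T·Pa·J⁻¹ = (kg·m·s⁻²) · m³ · (kg·s⁻²·A⁻¹) · (kg·m⁻¹·s⁻²) · (kg⁻¹·m⁻²·s²) = kg²·m·s⁻⁴·A⁻¹.
Both reduce to kg²·m·s⁻⁴·A⁻¹.

Yes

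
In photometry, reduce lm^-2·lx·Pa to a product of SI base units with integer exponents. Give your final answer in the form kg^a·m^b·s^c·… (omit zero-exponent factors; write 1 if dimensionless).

kg·m⁻³·s⁻²·cd⁻¹

lm = cd.
So lm⁻² = cd⁻².
lx = m⁻²·cd.
Pa = kg·m⁻¹·s⁻².
Combining: lm⁻²·lx·Pa = cd⁻² · (m⁻²·cd) · (kg·m⁻¹·s⁻²) = kg·m⁻³·s⁻²·cd⁻¹.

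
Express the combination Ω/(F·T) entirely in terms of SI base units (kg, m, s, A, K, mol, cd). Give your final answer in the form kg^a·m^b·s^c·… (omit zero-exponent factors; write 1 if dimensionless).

F = kg⁻¹·m⁻²·s⁴·A².
So F⁻¹ = kg·m²·s⁻⁴·A⁻².
T = kg·s⁻²·A⁻¹.
So T⁻¹ = kg⁻¹·s²·A.
Ω = kg·m²·s⁻³·A⁻².
Combining: F⁻¹·T⁻¹·Ω = (kg·m²·s⁻⁴·A⁻²) · (kg⁻¹·s²·A) · (kg·m²·s⁻³·A⁻²) = kg·m⁴·s⁻⁵·A⁻³.

kg·m⁴·s⁻⁵·A⁻³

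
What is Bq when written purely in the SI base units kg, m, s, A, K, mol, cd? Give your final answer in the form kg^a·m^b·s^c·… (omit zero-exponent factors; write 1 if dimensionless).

s⁻¹

Bq = 1/s = s⁻¹ (activity is decays per second).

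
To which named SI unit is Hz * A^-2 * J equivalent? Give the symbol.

Hz = 1/s = s⁻¹ (frequency is cycles per second).
J = N·m (work = force × distance),
    = kg·m²·s⁻².
Combining: Hz·A⁻²·J = s⁻¹ · A⁻² · (kg·m²·s⁻²) = kg·m²·s⁻³·A⁻².
kg·m²·s⁻³·A⁻² is the base-SI form of the ohm.

Ω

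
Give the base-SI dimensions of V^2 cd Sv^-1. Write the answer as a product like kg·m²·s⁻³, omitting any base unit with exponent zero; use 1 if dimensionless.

V = W/A (potential = power per current),
    = kg·m²·s⁻³·A⁻¹.
So V² = kg²·m⁴·s⁻⁶·A⁻².
Sv = J/kg (equivalent dose = energy per mass),
    = m²·s⁻².
So Sv⁻¹ = m⁻²·s².
Combining: V²·cd·Sv⁻¹ = (kg²·m⁴·s⁻⁶·A⁻²) · cd · (m⁻²·s²) = kg²·m²·s⁻⁴·A⁻²·cd.

kg²·m²·s⁻⁴·A⁻²·cd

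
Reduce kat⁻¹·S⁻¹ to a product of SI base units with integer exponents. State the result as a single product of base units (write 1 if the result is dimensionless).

kat = mol/s = s⁻¹·mol (catalytic activity).
So kat⁻¹ = s·mol⁻¹.
S = 1/Ω (conductance is reciprocal resistance),
    = kg⁻¹·m⁻²·s³·A².
So S⁻¹ = kg·m²·s⁻³·A⁻².
Combining: kat⁻¹·S⁻¹ = (s·mol⁻¹) · (kg·m²·s⁻³·A⁻²) = kg·m²·s⁻²·A⁻²·mol⁻¹.

kg·m²·s⁻²·A⁻²·mol⁻¹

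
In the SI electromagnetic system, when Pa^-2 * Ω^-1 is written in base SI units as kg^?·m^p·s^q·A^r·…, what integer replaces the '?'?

Pa = N/m² (pressure = force per area),
    = kg·m⁻¹·s⁻².
So Pa⁻² = kg⁻²·m²·s⁴.
Ω = V/A (resistance = voltage per current),
    = kg·m²·s⁻³·A⁻².
So Ω⁻¹ = kg⁻¹·m⁻²·s³·A².
Combining: Pa⁻²·Ω⁻¹ = (kg⁻²·m²·s⁴) · (kg⁻¹·m⁻²·s³·A²) = kg⁻³·s⁷·A².
The exponent of kg is -3.

-3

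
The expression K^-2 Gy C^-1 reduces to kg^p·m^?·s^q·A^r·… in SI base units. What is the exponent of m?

Gy = m²·s⁻².
C = s·A.
So C⁻¹ = s⁻¹·A⁻¹.
Combining: K⁻²·Gy·C⁻¹ = K⁻² · (m²·s⁻²) · (s⁻¹·A⁻¹) = m²·s⁻³·A⁻¹·K⁻².
The exponent of m is 2.

2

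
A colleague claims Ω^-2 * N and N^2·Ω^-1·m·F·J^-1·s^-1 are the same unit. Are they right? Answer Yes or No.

Yes

Left side:
  Ω = V/A (resistance = voltage per current),
      = kg·m²·s⁻³·A⁻².
  So Ω⁻² = kg⁻²·m⁻⁴·s⁶·A⁴.
  N = kg·m/s² = kg·m·s⁻² (force = mass × acceleration).
  Combining: Ω⁻²·N = (kg⁻²·m⁻⁴·s⁶·A⁴) · (kg·m·s⁻²) = kg⁻¹·m⁻³·s⁴·A⁴.
Right side:
  N = kg·m/s² = kg·m·s⁻² (force = mass × acceleration).
  So N² = kg²·m²·s⁻⁴.
  Ω = V/A (resistance = voltage per current),
      = kg·m²·s⁻³·A⁻².
  So Ω⁻¹ = kg⁻¹·m⁻²·s³·A².
  F = C/V (capacitance = charge per voltage),
      = A·s/(kg·m²·s⁻³·A⁻¹) (substituting C and V),
      = kg⁻¹·m⁻²·s⁴·A².
  J = N·m (work = force × distance),
      = kg·m²·s⁻².
  So J⁻¹ = kg⁻¹·m⁻²·s².
  Combining: N²·Ω⁻¹·m·F·J⁻¹·s⁻¹ = (kg²·m²·s⁻⁴) · (kg⁻¹·m⁻²·s³·A²) · m · (kg⁻¹·m⁻²·s⁴·A²) · (kg⁻¹·m⁻²·s²) · s⁻¹ = kg⁻¹·m⁻³·s⁴·A⁴.
Both reduce to kg⁻¹·m⁻³·s⁴·A⁴.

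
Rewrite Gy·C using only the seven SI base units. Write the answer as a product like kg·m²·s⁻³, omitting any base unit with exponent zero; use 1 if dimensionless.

m²·s⁻¹·A

Gy = J/kg (absorbed dose = energy per mass),
    = m²·s⁻².
C = A·s = s·A (charge = current × time).
Combining: Gy·C = (m²·s⁻²) · (s·A) = m²·s⁻¹·A.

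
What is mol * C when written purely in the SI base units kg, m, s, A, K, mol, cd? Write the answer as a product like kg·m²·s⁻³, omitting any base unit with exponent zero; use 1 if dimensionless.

C = A·s = s·A (charge = current × time).
Combining: mol·C = mol · (s·A) = s·A·mol.

s·A·mol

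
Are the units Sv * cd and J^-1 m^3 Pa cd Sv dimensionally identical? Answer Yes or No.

Yes

Left side:
  Sv = J/kg (equivalent dose = energy per mass),
      = m²·s⁻².
  Combining: Sv·cd = (m²·s⁻²) · cd = m²·s⁻²·cd.
Right side:
  J = kg·m²·s⁻².
  So J⁻¹ = kg⁻¹·m⁻²·s².
  Pa = kg·m⁻¹·s⁻².
  Sv = m²·s⁻².
  Combining: J⁻¹·m³·Pa·cd·Sv = (kg⁻¹·m⁻²·s²) · m³ · (kg·m⁻¹·s⁻²) · cd · (m²·s⁻²) = m²·s⁻²·cd.
Both reduce to m²·s⁻²·cd.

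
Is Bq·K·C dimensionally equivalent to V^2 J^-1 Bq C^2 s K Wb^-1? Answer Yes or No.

Yes

Left side:
  Bq = 1/s = s⁻¹ (activity is decays per second).
  C = A·s = s·A (charge = current × time).
  Combining: Bq·K·C = s⁻¹ · K · (s·A) = A·K.
Right side:
  V = kg·m²·s⁻³·A⁻¹.
  So V² = kg²·m⁴·s⁻⁶·A⁻².
  J = kg·m²·s⁻².
  So J⁻¹ = kg⁻¹·m⁻²·s².
  Bq = s⁻¹.
  C = s·A.
  So C² = s²·A².
  Wb = kg·m²·s⁻²·A⁻¹.
  So Wb⁻¹ = kg⁻¹·m⁻²·s²·A.
  Combining: V²·J⁻¹·Bq·C²·s·K·Wb⁻¹ = (kg²·m⁴·s⁻⁶·A⁻²) · (kg⁻¹·m⁻²·s²) · s⁻¹ · (s²·A²) · s · K · (kg⁻¹·m⁻²·s²·A) = A·K.
Both reduce to A·K.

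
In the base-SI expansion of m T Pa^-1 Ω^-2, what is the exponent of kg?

T = kg·s⁻²·A⁻¹.
Pa = kg·m⁻¹·s⁻².
So Pa⁻¹ = kg⁻¹·m·s².
Ω = kg·m²·s⁻³·A⁻².
So Ω⁻² = kg⁻²·m⁻⁴·s⁶·A⁴.
Combining: m·T·Pa⁻¹·Ω⁻² = m · (kg·s⁻²·A⁻¹) · (kg⁻¹·m·s²) · (kg⁻²·m⁻⁴·s⁶·A⁴) = kg⁻²·m⁻²·s⁶·A³.
The exponent of kg is -2.

-2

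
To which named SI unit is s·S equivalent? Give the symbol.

S = 1/Ω (conductance is reciprocal resistance),
    = kg⁻¹·m⁻²·s³·A².
Combining: s·S = s · (kg⁻¹·m⁻²·s³·A²) = kg⁻¹·m⁻²·s⁴·A².
kg⁻¹·m⁻²·s⁴·A² is the base-SI form of the farad.

F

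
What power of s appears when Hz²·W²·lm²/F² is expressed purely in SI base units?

-16

Hz = s⁻¹.
So Hz² = s⁻².
W = kg·m²·s⁻³.
So W² = kg²·m⁴·s⁻⁶.
lm = cd.
So lm² = cd².
F = kg⁻¹·m⁻²·s⁴·A².
So F⁻² = kg²·m⁴·s⁻⁸·A⁻⁴.
Combining: Hz²·W²·lm²·F⁻² = s⁻² · (kg²·m⁴·s⁻⁶) · cd² · (kg²·m⁴·s⁻⁸·A⁻⁴) = kg⁴·m⁸·s⁻¹⁶·A⁻⁴·cd².
The exponent of s is -16.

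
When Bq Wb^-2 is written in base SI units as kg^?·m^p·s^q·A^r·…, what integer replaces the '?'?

-2

Bq = 1/s = s⁻¹ (activity is decays per second).
Wb = V·s (flux: a volt is a weber per second),
    = kg·m²·s⁻²·A⁻¹.
So Wb⁻² = kg⁻²·m⁻⁴·s⁴·A².
Combining: Bq·Wb⁻² = s⁻¹ · (kg⁻²·m⁻⁴·s⁴·A²) = kg⁻²·m⁻⁴·s³·A².
The exponent of kg is -2.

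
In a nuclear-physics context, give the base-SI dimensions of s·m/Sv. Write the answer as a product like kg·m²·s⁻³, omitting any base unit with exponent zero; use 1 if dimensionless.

m⁻¹·s³

Sv = m²·s⁻².
So Sv⁻¹ = m⁻²·s².
Combining: s·Sv⁻¹·m = s · (m⁻²·s²) · m = m⁻¹·s³.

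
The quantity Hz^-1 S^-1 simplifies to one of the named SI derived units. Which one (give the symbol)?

Hz = 1/s = s⁻¹ (frequency is cycles per second).
So Hz⁻¹ = s.
S = 1/Ω (conductance is reciprocal resistance),
    = kg⁻¹·m⁻²·s³·A².
So S⁻¹ = kg·m²·s⁻³·A⁻².
Combining: Hz⁻¹·S⁻¹ = s · (kg·m²·s⁻³·A⁻²) = kg·m²·s⁻²·A⁻².
kg·m²·s⁻²·A⁻² is the base-SI form of the henry.

H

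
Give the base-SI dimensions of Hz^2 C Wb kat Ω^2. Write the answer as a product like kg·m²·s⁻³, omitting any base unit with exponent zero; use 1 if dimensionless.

kg³·m⁶·s⁻¹⁰·A⁻⁴·mol

Hz = s⁻¹.
So Hz² = s⁻².
C = s·A.
Wb = kg·m²·s⁻²·A⁻¹.
kat = s⁻¹·mol.
Ω = kg·m²·s⁻³·A⁻².
So Ω² = kg²·m⁴·s⁻⁶·A⁻⁴.
Combining: Hz²·C·Wb·kat·Ω² = s⁻² · (s·A) · (kg·m²·s⁻²·A⁻¹) · (s⁻¹·mol) · (kg²·m⁴·s⁻⁶·A⁻⁴) = kg³·m⁶·s⁻¹⁰·A⁻⁴·mol.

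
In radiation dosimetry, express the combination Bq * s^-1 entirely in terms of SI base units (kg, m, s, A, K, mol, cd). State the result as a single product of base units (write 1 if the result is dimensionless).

Bq = s⁻¹.
Combining: Bq·s⁻¹ = s⁻¹ · s⁻¹ = s⁻².

s⁻²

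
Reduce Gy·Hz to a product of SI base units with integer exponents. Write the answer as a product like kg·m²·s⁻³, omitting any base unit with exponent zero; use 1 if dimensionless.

m²·s⁻³

Gy = m²·s⁻².
Hz = s⁻¹.
Combining: Gy·Hz = (m²·s⁻²) · s⁻¹ = m²·s⁻³.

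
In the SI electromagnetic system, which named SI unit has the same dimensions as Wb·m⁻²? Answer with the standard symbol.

Wb = V·s (flux: a volt is a weber per second),
    = kg·m²·s⁻²·A⁻¹.
Combining: Wb·m⁻² = (kg·m²·s⁻²·A⁻¹) · m⁻² = kg·s⁻²·A⁻¹.
kg·s⁻²·A⁻¹ is the base-SI form of the tesla.

T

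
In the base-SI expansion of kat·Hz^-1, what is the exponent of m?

kat = mol/s = s⁻¹·mol (catalytic activity).
Hz = 1/s = s⁻¹ (frequency is cycles per second).
So Hz⁻¹ = s.
Combining: kat·Hz⁻¹ = (s⁻¹·mol) · s = mol.
The exponent of m is 0.

0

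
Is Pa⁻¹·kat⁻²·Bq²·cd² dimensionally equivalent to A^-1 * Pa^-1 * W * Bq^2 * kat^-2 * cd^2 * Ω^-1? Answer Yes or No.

No

Left side:
  Pa = N/m² (pressure = force per area),
      = kg·m⁻¹·s⁻².
  So Pa⁻¹ = kg⁻¹·m·s².
  kat = mol/s = s⁻¹·mol (catalytic activity).
  So kat⁻² = s²·mol⁻².
  Bq = 1/s = s⁻¹ (activity is decays per second).
  So Bq² = s⁻².
  Combining: Pa⁻¹·kat⁻²·Bq²·cd² = (kg⁻¹·m·s²) · (s²·mol⁻²) · s⁻² · cd² = kg⁻¹·m·s²·mol⁻²·cd².
Right side:
  Pa = N/m² (pressure = force per area),
      = kg·m⁻¹·s⁻².
  So Pa⁻¹ = kg⁻¹·m·s².
  W = J/s (power = energy per time),
      = kg·m²·s⁻³.
  Bq = 1/s = s⁻¹ (activity is decays per second).
  So Bq² = s⁻².
  kat = mol/s = s⁻¹·mol (catalytic activity).
  So kat⁻² = s²·mol⁻².
  Ω = V/A (resistance = voltage per current),
      = kg·m²·s⁻³·A⁻².
  So Ω⁻¹ = kg⁻¹·m⁻²·s³·A².
  Combining: A⁻¹·Pa⁻¹·W·Bq²·kat⁻²·cd²·Ω⁻¹ = A⁻¹ · (kg⁻¹·m·s²) · (kg·m²·s⁻³) · s⁻² · (s²·mol⁻²) · cd² · (kg⁻¹·m⁻²·s³·A²) = kg⁻¹·m·s²·A·mol⁻²·cd².
Left is kg⁻¹·m·s²·mol⁻²·cd²; right is kg⁻¹·m·s²·A·mol⁻²·cd² — different.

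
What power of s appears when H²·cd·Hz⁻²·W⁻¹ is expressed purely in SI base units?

H = Wb/A (inductance = flux per current),
    = kg·m²·s⁻²·A⁻².
So H² = kg²·m⁴·s⁻⁴·A⁻⁴.
Hz = 1/s = s⁻¹ (frequency is cycles per second).
So Hz⁻² = s².
W = J/s (power = energy per time),
    = kg·m²·s⁻³.
So W⁻¹ = kg⁻¹·m⁻²·s³.
Combining: H²·cd·Hz⁻²·W⁻¹ = (kg²·m⁴·s⁻⁴·A⁻⁴) · cd · s² · (kg⁻¹·m⁻²·s³) = kg·m²·s·A⁻⁴·cd.
The exponent of s is 1.

1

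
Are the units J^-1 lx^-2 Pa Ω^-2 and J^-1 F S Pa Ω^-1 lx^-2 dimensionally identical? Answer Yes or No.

Left side:
  J = N·m (work = force × distance),
      = kg·m²·s⁻².
  So J⁻¹ = kg⁻¹·m⁻²·s².
  lx = lm/m² (illuminance = luminous flux per area),
      = m⁻²·cd.
  So lx⁻² = m⁴·cd⁻².
  Pa = N/m² (pressure = force per area),
      = kg·m⁻¹·s⁻².
  Ω = V/A (resistance = voltage per current),
      = kg·m²·s⁻³·A⁻².
  So Ω⁻² = kg⁻²·m⁻⁴·s⁶·A⁴.
  Combining: J⁻¹·lx⁻²·Pa·Ω⁻² = (kg⁻¹·m⁻²·s²) · (m⁴·cd⁻²) · (kg·m⁻¹·s⁻²) · (kg⁻²·m⁻⁴·s⁶·A⁴) = kg⁻²·m⁻³·s⁶·A⁴·cd⁻².
Right side:
  J = N·m (work = force × distance),
      = kg·m²·s⁻².
  So J⁻¹ = kg⁻¹·m⁻²·s².
  F = C/V (capacitance = charge per voltage),
      = A·s/(kg·m²·s⁻³·A⁻¹) (substituting C and V),
      = kg⁻¹·m⁻²·s⁴·A².
  S = 1/Ω (conductance is reciprocal resistance),
      = kg⁻¹·m⁻²·s³·A².
  Pa = N/m² (pressure = force per area),
      = kg·m⁻¹·s⁻².
  Ω = V/A (resistance = voltage per current),
      = kg·m²·s⁻³·A⁻².
  So Ω⁻¹ = kg⁻¹·m⁻²·s³·A².
  lx = lm/m² (illuminance = luminous flux per area),
      = m⁻²·cd.
  So lx⁻² = m⁴·cd⁻².
  Combining: J⁻¹·F·S·Pa·Ω⁻¹·lx⁻² = (kg⁻¹·m⁻²·s²) · (kg⁻¹·m⁻²·s⁴·A²) · (kg⁻¹·m⁻²·s³·A²) · (kg·m⁻¹·s⁻²) · (kg⁻¹·m⁻²·s³·A²) · (m⁴·cd⁻²) = kg⁻³·m⁻⁵·s¹⁰·A⁶·cd⁻².
Left is kg⁻²·m⁻³·s⁶·A⁴·cd⁻²; right is kg⁻³·m⁻⁵·s¹⁰·A⁶·cd⁻² — different.

No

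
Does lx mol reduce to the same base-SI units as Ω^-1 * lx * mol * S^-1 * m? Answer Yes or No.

No

Left side:
  lx = lm/m² (illuminance = luminous flux per area),
      = m⁻²·cd.
  Combining: lx·mol = (m⁻²·cd) · mol = m⁻²·mol·cd.
Right side:
  Ω = kg·m²·s⁻³·A⁻².
  So Ω⁻¹ = kg⁻¹·m⁻²·s³·A².
  lx = m⁻²·cd.
  S = kg⁻¹·m⁻²·s³·A².
  So S⁻¹ = kg·m²·s⁻³·A⁻².
  Combining: Ω⁻¹·lx·mol·S⁻¹·m = (kg⁻¹·m⁻²·s³·A²) · (m⁻²·cd) · mol · (kg·m²·s⁻³·A⁻²) · m = m⁻¹·mol·cd.
Left is m⁻²·mol·cd; right is m⁻¹·mol·cd — different.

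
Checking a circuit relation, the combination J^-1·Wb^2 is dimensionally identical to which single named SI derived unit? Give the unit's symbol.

J = N·m (work = force × distance),
    = kg·m²·s⁻².
So J⁻¹ = kg⁻¹·m⁻²·s².
Wb = V·s (flux: a volt is a weber per second),
    = kg·m²·s⁻²·A⁻¹.
So Wb² = kg²·m⁴·s⁻⁴·A⁻².
Combining: J⁻¹·Wb² = (kg⁻¹·m⁻²·s²) · (kg²·m⁴·s⁻⁴·A⁻²) = kg·m²·s⁻²·A⁻².
kg·m²·s⁻²·A⁻² is the base-SI form of the henry.

H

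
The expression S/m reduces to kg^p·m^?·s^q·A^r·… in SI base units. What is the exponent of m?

-3

S = 1/Ω (conductance is reciprocal resistance),
    = kg⁻¹·m⁻²·s³·A².
Combining: m⁻¹·S = m⁻¹ · (kg⁻¹·m⁻²·s³·A²) = kg⁻¹·m⁻³·s³·A².
The exponent of m is -3.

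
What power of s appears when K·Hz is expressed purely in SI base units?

-1

Hz = s⁻¹.
Combining: K·Hz = K · s⁻¹ = s⁻¹·K.
The exponent of s is -1.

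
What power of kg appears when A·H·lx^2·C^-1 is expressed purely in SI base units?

H = Wb/A (inductance = flux per current),
    = kg·m²·s⁻²·A⁻².
lx = lm/m² (illuminance = luminous flux per area),
    = m⁻²·cd.
So lx² = m⁻⁴·cd².
C = A·s = s·A (charge = current × time).
So C⁻¹ = s⁻¹·A⁻¹.
Combining: A·H·lx²·C⁻¹ = A · (kg·m²·s⁻²·A⁻²) · (m⁻⁴·cd²) · (s⁻¹·A⁻¹) = kg·m⁻²·s⁻³·A⁻²·cd².
The exponent of kg is 1.

1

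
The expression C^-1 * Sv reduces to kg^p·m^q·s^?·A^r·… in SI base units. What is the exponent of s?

-3

C = s·A.
So C⁻¹ = s⁻¹·A⁻¹.
Sv = m²·s⁻².
Combining: C⁻¹·Sv = (s⁻¹·A⁻¹) · (m²·s⁻²) = m²·s⁻³·A⁻¹.
The exponent of s is -3.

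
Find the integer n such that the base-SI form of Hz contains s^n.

Hz = s⁻¹.
The exponent of s is -1.

-1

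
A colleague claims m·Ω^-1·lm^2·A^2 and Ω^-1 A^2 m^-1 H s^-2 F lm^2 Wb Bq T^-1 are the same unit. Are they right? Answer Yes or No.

Left side:
  Ω = V/A (resistance = voltage per current),
      = kg·m²·s⁻³·A⁻².
  So Ω⁻¹ = kg⁻¹·m⁻²·s³·A².
  lm = cd·sr = cd (luminous flux; sr is dimensionless).
  So lm² = cd².
  Combining: m·Ω⁻¹·lm²·A² = m · (kg⁻¹·m⁻²·s³·A²) · cd² · A² = kg⁻¹·m⁻¹·s³·A⁴·cd².
Right side:
  Ω = V/A (resistance = voltage per current),
      = kg·m²·s⁻³·A⁻².
  So Ω⁻¹ = kg⁻¹·m⁻²·s³·A².
  H = Wb/A (inductance = flux per current),
      = kg·m²·s⁻²·A⁻².
  F = C/V (capacitance = charge per voltage),
      = A·s/(kg·m²·s⁻³·A⁻¹) (substituting C and V),
      = kg⁻¹·m⁻²·s⁴·A².
  lm = cd·sr = cd (luminous flux; sr is dimensionless).
  So lm² = cd².
  Wb = V·s (flux: a volt is a weber per second),
      = kg·m²·s⁻²·A⁻¹.
  Bq = 1/s = s⁻¹ (activity is decays per second).
  T = Wb/m² (flux density = flux per area),
      = kg·s⁻²·A⁻¹.
  So T⁻¹ = kg⁻¹·s²·A.
  Combining: Ω⁻¹·A²·m⁻¹·H·s⁻²·F·lm²·Wb·Bq·T⁻¹ = (kg⁻¹·m⁻²·s³·A²) · A² · m⁻¹ · (kg·m²·s⁻²·A⁻²) · s⁻² · (kg⁻¹·m⁻²·s⁴·A²) · cd² · (kg·m²·s⁻²·A⁻¹) · s⁻¹ · (kg⁻¹·s²·A) = kg⁻¹·m⁻¹·s²·A⁴·cd².
Left is kg⁻¹·m⁻¹·s³·A⁴·cd²; right is kg⁻¹·m⁻¹·s²·A⁴·cd² — different.

No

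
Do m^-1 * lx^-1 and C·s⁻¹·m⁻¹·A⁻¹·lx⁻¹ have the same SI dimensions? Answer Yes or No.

Yes

Left side:
  lx = lm/m² (illuminance = luminous flux per area),
      = m⁻²·cd.
  So lx⁻¹ = m²·cd⁻¹.
  Combining: m⁻¹·lx⁻¹ = m⁻¹ · (m²·cd⁻¹) = m·cd⁻¹.
Right side:
  C = A·s = s·A (charge = current × time).
  lx = lm/m² (illuminance = luminous flux per area),
      = m⁻²·cd.
  So lx⁻¹ = m²·cd⁻¹.
  Combining: C·s⁻¹·m⁻¹·A⁻¹·lx⁻¹ = (s·A) · s⁻¹ · m⁻¹ · A⁻¹ · (m²·cd⁻¹) = m·cd⁻¹.
Both reduce to m·cd⁻¹.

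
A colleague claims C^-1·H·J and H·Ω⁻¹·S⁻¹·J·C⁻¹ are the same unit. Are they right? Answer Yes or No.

Yes

Left side:
  C = A·s = s·A (charge = current × time).
  So C⁻¹ = s⁻¹·A⁻¹.
  H = Wb/A (inductance = flux per current),
      = kg·m²·s⁻²·A⁻².
  J = N·m (work = force × distance),
      = kg·m²·s⁻².
  Combining: C⁻¹·H·J = (s⁻¹·A⁻¹) · (kg·m²·s⁻²·A⁻²) · (kg·m²·s⁻²) = kg²·m⁴·s⁻⁵·A⁻³.
Right side:
  H = Wb/A (inductance = flux per current),
      = kg·m²·s⁻²·A⁻².
  Ω = V/A (resistance = voltage per current),
      = kg·m²·s⁻³·A⁻².
  So Ω⁻¹ = kg⁻¹·m⁻²·s³·A².
  S = 1/Ω (conductance is reciprocal resistance),
      = kg⁻¹·m⁻²·s³·A².
  So S⁻¹ = kg·m²·s⁻³·A⁻².
  J = N·m (work = force × distance),
      = kg·m²·s⁻².
  C = A·s = s·A (charge = current × time).
  So C⁻¹ = s⁻¹·A⁻¹.
  Combining: H·Ω⁻¹·S⁻¹·J·C⁻¹ = (kg·m²·s⁻²·A⁻²) · (kg⁻¹·m⁻²·s³·A²) · (kg·m²·s⁻³·A⁻²) · (kg·m²·s⁻²) · (s⁻¹·A⁻¹) = kg²·m⁴·s⁻⁵·A⁻³.
Both reduce to kg²·m⁴·s⁻⁵·A⁻³.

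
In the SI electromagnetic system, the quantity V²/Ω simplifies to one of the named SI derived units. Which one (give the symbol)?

W

Ω = V/A (resistance = voltage per current),
    = kg·m²·s⁻³·A⁻².
So Ω⁻¹ = kg⁻¹·m⁻²·s³·A².
V = W/A (potential = power per current),
    = kg·m²·s⁻³·A⁻¹.
So V² = kg²·m⁴·s⁻⁶·A⁻².
Combining: Ω⁻¹·V² = (kg⁻¹·m⁻²·s³·A²) · (kg²·m⁴·s⁻⁶·A⁻²) = kg·m²·s⁻³.
kg·m²·s⁻³ is the base-SI form of the watt.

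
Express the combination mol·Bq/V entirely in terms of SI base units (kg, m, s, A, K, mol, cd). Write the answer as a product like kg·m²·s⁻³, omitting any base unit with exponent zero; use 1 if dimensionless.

kg⁻¹·m⁻²·s²·A·mol

V = kg·m²·s⁻³·A⁻¹.
So V⁻¹ = kg⁻¹·m⁻²·s³·A.
Bq = s⁻¹.
Combining: mol·V⁻¹·Bq = mol · (kg⁻¹·m⁻²·s³·A) · s⁻¹ = kg⁻¹·m⁻²·s²·A·mol.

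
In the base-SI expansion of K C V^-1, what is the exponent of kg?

C = A·s = s·A (charge = current × time).
V = W/A (potential = power per current),
    = kg·m²·s⁻³·A⁻¹.
So V⁻¹ = kg⁻¹·m⁻²·s³·A.
Combining: K·C·V⁻¹ = K · (s·A) · (kg⁻¹·m⁻²·s³·A) = kg⁻¹·m⁻²·s⁴·A²·K.
The exponent of kg is -1.

-1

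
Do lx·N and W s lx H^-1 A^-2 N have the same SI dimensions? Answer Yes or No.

Left side:
  lx = m⁻²·cd.
  N = kg·m·s⁻².
  Combining: lx·N = (m⁻²·cd) · (kg·m·s⁻²) = kg·m⁻¹·s⁻²·cd.
Right side:
  W = J/s (power = energy per time),
      = kg·m²·s⁻³.
  lx = lm/m² (illuminance = luminous flux per area),
      = m⁻²·cd.
  H = Wb/A (inductance = flux per current),
      = kg·m²·s⁻²·A⁻².
  So H⁻¹ = kg⁻¹·m⁻²·s²·A².
  N = kg·m/s² = kg·m·s⁻² (force = mass × acceleration).
  Combining: W·s·lx·H⁻¹·A⁻²·N = (kg·m²·s⁻³) · s · (m⁻²·cd) · (kg⁻¹·m⁻²·s²·A²) · A⁻² · (kg·m·s⁻²) = kg·m⁻¹·s⁻²·cd.
Both reduce to kg·m⁻¹·s⁻²·cd.

Yes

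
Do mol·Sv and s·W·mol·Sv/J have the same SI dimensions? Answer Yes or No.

Left side:
  Sv = m²·s⁻².
  Combining: mol·Sv = mol · (m²·s⁻²) = m²·s⁻²·mol.
Right side:
  W = J/s (power = energy per time),
      = kg·m²·s⁻³.
  J = N·m (work = force × distance),
      = kg·m²·s⁻².
  So J⁻¹ = kg⁻¹·m⁻²·s².
  Sv = J/kg (equivalent dose = energy per mass),
      = m²·s⁻².
  Combining: s·W·J⁻¹·mol·Sv = s · (kg·m²·s⁻³) · (kg⁻¹·m⁻²·s²) · mol · (m²·s⁻²) = m²·s⁻²·mol.
Both reduce to m²·s⁻²·mol.

Yes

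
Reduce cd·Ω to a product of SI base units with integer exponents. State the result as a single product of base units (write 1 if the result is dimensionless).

Ω = kg·m²·s⁻³·A⁻².
Combining: cd·Ω = cd · (kg·m²·s⁻³·A⁻²) = kg·m²·s⁻³·A⁻²·cd.

kg·m²·s⁻³·A⁻²·cd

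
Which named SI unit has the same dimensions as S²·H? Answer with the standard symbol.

F

S = kg⁻¹·m⁻²·s³·A².
So S² = kg⁻²·m⁻⁴·s⁶·A⁴.
H = kg·m²·s⁻²·A⁻².
Combining: S²·H = (kg⁻²·m⁻⁴·s⁶·A⁴) · (kg·m²·s⁻²·A⁻²) = kg⁻¹·m⁻²·s⁴·A².
kg⁻¹·m⁻²·s⁴·A² is the base-SI form of the farad.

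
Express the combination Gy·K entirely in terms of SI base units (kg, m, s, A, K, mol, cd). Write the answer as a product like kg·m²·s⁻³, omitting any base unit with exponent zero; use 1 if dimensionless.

m²·s⁻²·K

Gy = J/kg (absorbed dose = energy per mass),
    = m²·s⁻².
Combining: Gy·K = (m²·s⁻²) · K = m²·s⁻²·K.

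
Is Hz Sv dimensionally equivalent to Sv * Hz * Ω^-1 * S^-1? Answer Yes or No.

Yes

Left side:
  Hz = s⁻¹.
  Sv = m²·s⁻².
  Combining: Hz·Sv = s⁻¹ · (m²·s⁻²) = m²·s⁻³.
Right side:
  Sv = J/kg (equivalent dose = energy per mass),
      = m²·s⁻².
  Hz = 1/s = s⁻¹ (frequency is cycles per second).
  Ω = V/A (resistance = voltage per current),
      = kg·m²·s⁻³·A⁻².
  So Ω⁻¹ = kg⁻¹·m⁻²·s³·A².
  S = 1/Ω (conductance is reciprocal resistance),
      = kg⁻¹·m⁻²·s³·A².
  So S⁻¹ = kg·m²·s⁻³·A⁻².
  Combining: Sv·Hz·Ω⁻¹·S⁻¹ = (m²·s⁻²) · s⁻¹ · (kg⁻¹·m⁻²·s³·A²) · (kg·m²·s⁻³·A⁻²) = m²·s⁻³.
Both reduce to m²·s⁻³.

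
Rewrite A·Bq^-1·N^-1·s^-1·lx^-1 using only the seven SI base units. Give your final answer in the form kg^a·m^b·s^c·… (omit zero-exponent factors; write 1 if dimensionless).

kg⁻¹·m·s²·A·cd⁻¹

Bq = s⁻¹.
So Bq⁻¹ = s.
N = kg·m·s⁻².
So N⁻¹ = kg⁻¹·m⁻¹·s².
lx = m⁻²·cd.
So lx⁻¹ = m²·cd⁻¹.
Combining: A·Bq⁻¹·N⁻¹·s⁻¹·lx⁻¹ = A · s · (kg⁻¹·m⁻¹·s²) · s⁻¹ · (m²·cd⁻¹) = kg⁻¹·m·s²·A·cd⁻¹.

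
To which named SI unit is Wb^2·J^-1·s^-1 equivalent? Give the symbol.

Wb = V·s (flux: a volt is a weber per second),
    = kg·m²·s⁻²·A⁻¹.
So Wb² = kg²·m⁴·s⁻⁴·A⁻².
J = N·m (work = force × distance),
    = kg·m²·s⁻².
So J⁻¹ = kg⁻¹·m⁻²·s².
Combining: Wb²·J⁻¹·s⁻¹ = (kg²·m⁴·s⁻⁴·A⁻²) · (kg⁻¹·m⁻²·s²) · s⁻¹ = kg·m²·s⁻³·A⁻².
kg·m²·s⁻³·A⁻² is the base-SI form of the ohm.

Ω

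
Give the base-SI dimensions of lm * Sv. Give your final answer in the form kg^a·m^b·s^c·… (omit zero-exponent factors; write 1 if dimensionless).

lm = cd.
Sv = m²·s⁻².
Combining: lm·Sv = cd · (m²·s⁻²) = m²·s⁻²·cd.

m²·s⁻²·cd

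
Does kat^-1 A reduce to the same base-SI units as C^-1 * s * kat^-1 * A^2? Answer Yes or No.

Left side:
  kat = mol/s = s⁻¹·mol (catalytic activity).
  So kat⁻¹ = s·mol⁻¹.
  Combining: kat⁻¹·A = (s·mol⁻¹) · A = s·A·mol⁻¹.
Right side:
  C = A·s = s·A (charge = current × time).
  So C⁻¹ = s⁻¹·A⁻¹.
  kat = mol/s = s⁻¹·mol (catalytic activity).
  So kat⁻¹ = s·mol⁻¹.
  Combining: C⁻¹·s·kat⁻¹·A² = (s⁻¹·A⁻¹) · s · (s·mol⁻¹) · A² = s·A·mol⁻¹.
Both reduce to s·A·mol⁻¹.

Yes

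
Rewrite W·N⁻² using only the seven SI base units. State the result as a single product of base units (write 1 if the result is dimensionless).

kg⁻¹·s

W = J/s (power = energy per time),
    = kg·m²·s⁻³.
N = kg·m/s² = kg·m·s⁻² (force = mass × acceleration).
So N⁻² = kg⁻²·m⁻²·s⁴.
Combining: W·N⁻² = (kg·m²·s⁻³) · (kg⁻²·m⁻²·s⁴) = kg⁻¹·s.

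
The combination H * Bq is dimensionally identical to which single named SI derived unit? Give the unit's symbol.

H = Wb/A (inductance = flux per current),
    = kg·m²·s⁻²·A⁻².
Bq = 1/s = s⁻¹ (activity is decays per second).
Combining: H·Bq = (kg·m²·s⁻²·A⁻²) · s⁻¹ = kg·m²·s⁻³·A⁻².
kg·m²·s⁻³·A⁻² is the base-SI form of the ohm.

Ω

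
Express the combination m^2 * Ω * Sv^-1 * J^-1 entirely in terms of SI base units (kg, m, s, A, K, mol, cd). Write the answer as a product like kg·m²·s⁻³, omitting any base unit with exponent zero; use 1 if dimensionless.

Ω = V/A (resistance = voltage per current),
    = kg·m²·s⁻³·A⁻².
Sv = J/kg (equivalent dose = energy per mass),
    = m²·s⁻².
So Sv⁻¹ = m⁻²·s².
J = N·m (work = force × distance),
    = kg·m²·s⁻².
So J⁻¹ = kg⁻¹·m⁻²·s².
Combining: m²·Ω·Sv⁻¹·J⁻¹ = m² · (kg·m²·s⁻³·A⁻²) · (m⁻²·s²) · (kg⁻¹·m⁻²·s²) = s·A⁻².

s·A⁻²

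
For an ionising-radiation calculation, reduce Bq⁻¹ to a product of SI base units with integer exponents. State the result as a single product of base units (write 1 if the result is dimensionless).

Bq = s⁻¹.
So Bq⁻¹ = s.

s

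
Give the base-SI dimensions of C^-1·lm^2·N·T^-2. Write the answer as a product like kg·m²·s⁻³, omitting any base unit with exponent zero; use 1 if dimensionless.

kg⁻¹·m·s·A·cd²

C = A·s = s·A (charge = current × time).
So C⁻¹ = s⁻¹·A⁻¹.
lm = cd·sr = cd (luminous flux; sr is dimensionless).
So lm² = cd².
N = kg·m/s² = kg·m·s⁻² (force = mass × acceleration).
T = Wb/m² (flux density = flux per area),
    = kg·s⁻²·A⁻¹.
So T⁻² = kg⁻²·s⁴·A².
Combining: C⁻¹·lm²·N·T⁻² = (s⁻¹·A⁻¹) · cd² · (kg·m·s⁻²) · (kg⁻²·s⁴·A²) = kg⁻¹·m·s·A·cd².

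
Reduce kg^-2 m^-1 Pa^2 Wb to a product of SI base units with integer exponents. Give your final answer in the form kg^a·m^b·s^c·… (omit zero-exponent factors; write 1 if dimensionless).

kg·m⁻¹·s⁻⁶·A⁻¹

Pa = kg·m⁻¹·s⁻².
So Pa² = kg²·m⁻²·s⁻⁴.
Wb = kg·m²·s⁻²·A⁻¹.
Combining: kg⁻²·m⁻¹·Pa²·Wb = kg⁻² · m⁻¹ · (kg²·m⁻²·s⁻⁴) · (kg·m²·s⁻²·A⁻¹) = kg·m⁻¹·s⁻⁶·A⁻¹.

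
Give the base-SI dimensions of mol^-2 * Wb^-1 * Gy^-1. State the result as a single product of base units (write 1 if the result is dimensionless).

Wb = kg·m²·s⁻²·A⁻¹.
So Wb⁻¹ = kg⁻¹·m⁻²·s²·A.
Gy = m²·s⁻².
So Gy⁻¹ = m⁻²·s².
Combining: mol⁻²·Wb⁻¹·Gy⁻¹ = mol⁻² · (kg⁻¹·m⁻²·s²·A) · (m⁻²·s²) = kg⁻¹·m⁻⁴·s⁴·A·mol⁻².

kg⁻¹·m⁻⁴·s⁴·A·mol⁻²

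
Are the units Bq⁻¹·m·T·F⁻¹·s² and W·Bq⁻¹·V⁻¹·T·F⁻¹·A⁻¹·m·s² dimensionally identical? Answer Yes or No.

Left side:
  Bq = s⁻¹.
  So Bq⁻¹ = s.
  T = kg·s⁻²·A⁻¹.
  F = kg⁻¹·m⁻²·s⁴·A².
  So F⁻¹ = kg·m²·s⁻⁴·A⁻².
  Combining: Bq⁻¹·m·T·F⁻¹·s² = s · m · (kg·s⁻²·A⁻¹) · (kg·m²·s⁻⁴·A⁻²) · s² = kg²·m³·s⁻³·A⁻³.
Right side:
  W = kg·m²·s⁻³.
  Bq = s⁻¹.
  So Bq⁻¹ = s.
  V = kg·m²·s⁻³·A⁻¹.
  So V⁻¹ = kg⁻¹·m⁻²·s³·A.
  T = kg·s⁻²·A⁻¹.
  F = kg⁻¹·m⁻²·s⁴·A².
  So F⁻¹ = kg·m²·s⁻⁴·A⁻².
  Combining: W·Bq⁻¹·V⁻¹·T·F⁻¹·A⁻¹·m·s² = (kg·m²·s⁻³) · s · (kg⁻¹·m⁻²·s³·A) · (kg·s⁻²·A⁻¹) · (kg·m²·s⁻⁴·A⁻²) · A⁻¹ · m · s² = kg²·m³·s⁻³·A⁻³.
Both reduce to kg²·m³·s⁻³·A⁻³.

Yes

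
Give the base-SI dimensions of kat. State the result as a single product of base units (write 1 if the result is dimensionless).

s⁻¹·mol

kat = mol/s = s⁻¹·mol (catalytic activity).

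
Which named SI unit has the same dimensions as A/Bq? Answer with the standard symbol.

Bq = 1/s = s⁻¹ (activity is decays per second).
So Bq⁻¹ = s.
Combining: Bq⁻¹·A = s · A = s·A.
s·A is the base-SI form of the coulomb.

C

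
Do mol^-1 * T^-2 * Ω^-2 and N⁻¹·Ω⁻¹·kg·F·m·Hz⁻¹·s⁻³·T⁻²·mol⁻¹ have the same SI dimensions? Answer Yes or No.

Left side:
  T = Wb/m² (flux density = flux per area),
      = kg·s⁻²·A⁻¹.
  So T⁻² = kg⁻²·s⁴·A².
  Ω = V/A (resistance = voltage per current),
      = kg·m²·s⁻³·A⁻².
  So Ω⁻² = kg⁻²·m⁻⁴·s⁶·A⁴.
  Combining: mol⁻¹·T⁻²·Ω⁻² = mol⁻¹ · (kg⁻²·s⁴·A²) · (kg⁻²·m⁻⁴·s⁶·A⁴) = kg⁻⁴·m⁻⁴·s¹⁰·A⁶·mol⁻¹.
Right side:
  N = kg·m/s² = kg·m·s⁻² (force = mass × acceleration).
  So N⁻¹ = kg⁻¹·m⁻¹·s².
  Ω = V/A (resistance = voltage per current),
      = kg·m²·s⁻³·A⁻².
  So Ω⁻¹ = kg⁻¹·m⁻²·s³·A².
  F = C/V (capacitance = charge per voltage),
      = A·s/(kg·m²·s⁻³·A⁻¹) (substituting C and V),
      = kg⁻¹·m⁻²·s⁴·A².
  Hz = 1/s = s⁻¹ (frequency is cycles per second).
  So Hz⁻¹ = s.
  T = Wb/m² (flux density = flux per area),
      = kg·s⁻²·A⁻¹.
  So T⁻² = kg⁻²·s⁴·A².
  Combining: N⁻¹·Ω⁻¹·kg·F·m·Hz⁻¹·s⁻³·T⁻²·mol⁻¹ = (kg⁻¹·m⁻¹·s²) · (kg⁻¹·m⁻²·s³·A²) · kg · (kg⁻¹·m⁻²·s⁴·A²) · m · s · s⁻³ · (kg⁻²·s⁴·A²) · mol⁻¹ = kg⁻⁴·m⁻⁴·s¹¹·A⁶·mol⁻¹.
Left is kg⁻⁴·m⁻⁴·s¹⁰·A⁶·mol⁻¹; right is kg⁻⁴·m⁻⁴·s¹¹·A⁶·mol⁻¹ — different.

No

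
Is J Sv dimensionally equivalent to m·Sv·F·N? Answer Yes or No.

No

Left side:
  J = N·m (work = force × distance),
      = kg·m²·s⁻².
  Sv = J/kg (equivalent dose = energy per mass),
      = m²·s⁻².
  Combining: J·Sv = (kg·m²·s⁻²) · (m²·s⁻²) = kg·m⁴·s⁻⁴.
Right side:
  Sv = J/kg (equivalent dose = energy per mass),
      = m²·s⁻².
  F = C/V (capacitance = charge per voltage),
      = A·s/(kg·m²·s⁻³·A⁻¹) (substituting C and V),
      = kg⁻¹·m⁻²·s⁴·A².
  N = kg·m/s² = kg·m·s⁻² (force = mass × acceleration).
  Combining: m·Sv·F·N = m · (m²·s⁻²) · (kg⁻¹·m⁻²·s⁴·A²) · (kg·m·s⁻²) = m²·A².
Left is kg·m⁴·s⁻⁴; right is m²·A² — different.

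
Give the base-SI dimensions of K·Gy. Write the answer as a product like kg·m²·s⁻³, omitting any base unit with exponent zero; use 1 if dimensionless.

Gy = m²·s⁻².
Combining: K·Gy = K · (m²·s⁻²) = m²·s⁻²·K.

m²·s⁻²·K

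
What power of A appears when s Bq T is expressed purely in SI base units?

-1

Bq = s⁻¹.
T = kg·s⁻²·A⁻¹.
Combining: s·Bq·T = s · s⁻¹ · (kg·s⁻²·A⁻¹) = kg·s⁻²·A⁻¹.
The exponent of A is -1.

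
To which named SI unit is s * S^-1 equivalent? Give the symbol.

H

S = kg⁻¹·m⁻²·s³·A².
So S⁻¹ = kg·m²·s⁻³·A⁻².
Combining: s·S⁻¹ = s · (kg·m²·s⁻³·A⁻²) = kg·m²·s⁻²·A⁻².
kg·m²·s⁻²·A⁻² is the base-SI form of the henry.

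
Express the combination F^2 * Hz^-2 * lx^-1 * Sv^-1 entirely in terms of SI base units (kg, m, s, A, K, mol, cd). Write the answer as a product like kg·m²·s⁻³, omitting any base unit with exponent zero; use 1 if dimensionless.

kg⁻²·m⁻⁴·s¹²·A⁴·cd⁻¹

F = C/V (capacitance = charge per voltage),
    = A·s/(kg·m²·s⁻³·A⁻¹) (substituting C and V),
    = kg⁻¹·m⁻²·s⁴·A².
So F² = kg⁻²·m⁻⁴·s⁸·A⁴.
Hz = 1/s = s⁻¹ (frequency is cycles per second).
So Hz⁻² = s².
lx = lm/m² (illuminance = luminous flux per area),
    = m⁻²·cd.
So lx⁻¹ = m²·cd⁻¹.
Sv = J/kg (equivalent dose = energy per mass),
    = m²·s⁻².
So Sv⁻¹ = m⁻²·s².
Combining: F²·Hz⁻²·lx⁻¹·Sv⁻¹ = (kg⁻²·m⁻⁴·s⁸·A⁴) · s² · (m²·cd⁻¹) · (m⁻²·s²) = kg⁻²·m⁻⁴·s¹²·A⁴·cd⁻¹.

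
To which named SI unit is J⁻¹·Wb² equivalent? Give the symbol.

J = N·m (work = force × distance),
    = kg·m²·s⁻².
So J⁻¹ = kg⁻¹·m⁻²·s².
Wb = V·s (flux: a volt is a weber per second),
    = kg·m²·s⁻²·A⁻¹.
So Wb² = kg²·m⁴·s⁻⁴·A⁻².
Combining: J⁻¹·Wb² = (kg⁻¹·m⁻²·s²) · (kg²·m⁴·s⁻⁴·A⁻²) = kg·m²·s⁻²·A⁻².
kg·m²·s⁻²·A⁻² is the base-SI form of the henry.

H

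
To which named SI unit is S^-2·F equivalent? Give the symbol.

H

S = kg⁻¹·m⁻²·s³·A².
So S⁻² = kg²·m⁴·s⁻⁶·A⁻⁴.
F = kg⁻¹·m⁻²·s⁴·A².
Combining: S⁻²·F = (kg²·m⁴·s⁻⁶·A⁻⁴) · (kg⁻¹·m⁻²·s⁴·A²) = kg·m²·s⁻²·A⁻².
kg·m²·s⁻²·A⁻² is the base-SI form of the henry.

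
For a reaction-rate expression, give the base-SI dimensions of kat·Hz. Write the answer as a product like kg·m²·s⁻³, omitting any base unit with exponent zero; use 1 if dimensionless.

kat = s⁻¹·mol.
Hz = s⁻¹.
Combining: kat·Hz = (s⁻¹·mol) · s⁻¹ = s⁻²·mol.

s⁻²·mol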